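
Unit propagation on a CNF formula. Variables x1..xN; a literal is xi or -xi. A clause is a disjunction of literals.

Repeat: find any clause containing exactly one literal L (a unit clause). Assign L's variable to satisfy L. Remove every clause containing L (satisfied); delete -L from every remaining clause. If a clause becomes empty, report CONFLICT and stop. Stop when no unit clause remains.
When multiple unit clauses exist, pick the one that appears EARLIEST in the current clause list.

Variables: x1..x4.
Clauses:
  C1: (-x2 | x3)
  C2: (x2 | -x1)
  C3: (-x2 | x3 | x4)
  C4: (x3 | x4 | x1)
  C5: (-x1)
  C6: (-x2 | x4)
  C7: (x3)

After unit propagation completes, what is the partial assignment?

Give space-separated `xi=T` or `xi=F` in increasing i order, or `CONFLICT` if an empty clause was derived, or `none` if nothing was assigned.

Answer: x1=F x3=T

Derivation:
unit clause [-1] forces x1=F; simplify:
  drop 1 from [3, 4, 1] -> [3, 4]
  satisfied 2 clause(s); 5 remain; assigned so far: [1]
unit clause [3] forces x3=T; simplify:
  satisfied 4 clause(s); 1 remain; assigned so far: [1, 3]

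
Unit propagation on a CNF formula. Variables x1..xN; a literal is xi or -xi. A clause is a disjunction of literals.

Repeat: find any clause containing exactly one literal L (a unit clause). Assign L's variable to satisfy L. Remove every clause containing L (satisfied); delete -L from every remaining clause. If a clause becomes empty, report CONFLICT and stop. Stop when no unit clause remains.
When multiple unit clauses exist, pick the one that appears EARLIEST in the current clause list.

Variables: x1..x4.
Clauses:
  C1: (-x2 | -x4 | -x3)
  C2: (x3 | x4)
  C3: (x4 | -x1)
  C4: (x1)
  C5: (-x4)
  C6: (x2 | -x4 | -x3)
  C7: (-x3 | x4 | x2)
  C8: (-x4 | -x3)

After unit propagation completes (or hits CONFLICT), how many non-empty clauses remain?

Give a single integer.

Answer: 3

Derivation:
unit clause [1] forces x1=T; simplify:
  drop -1 from [4, -1] -> [4]
  satisfied 1 clause(s); 7 remain; assigned so far: [1]
unit clause [4] forces x4=T; simplify:
  drop -4 from [-2, -4, -3] -> [-2, -3]
  drop -4 from [-4] -> [] (empty!)
  drop -4 from [2, -4, -3] -> [2, -3]
  drop -4 from [-4, -3] -> [-3]
  satisfied 3 clause(s); 4 remain; assigned so far: [1, 4]
CONFLICT (empty clause)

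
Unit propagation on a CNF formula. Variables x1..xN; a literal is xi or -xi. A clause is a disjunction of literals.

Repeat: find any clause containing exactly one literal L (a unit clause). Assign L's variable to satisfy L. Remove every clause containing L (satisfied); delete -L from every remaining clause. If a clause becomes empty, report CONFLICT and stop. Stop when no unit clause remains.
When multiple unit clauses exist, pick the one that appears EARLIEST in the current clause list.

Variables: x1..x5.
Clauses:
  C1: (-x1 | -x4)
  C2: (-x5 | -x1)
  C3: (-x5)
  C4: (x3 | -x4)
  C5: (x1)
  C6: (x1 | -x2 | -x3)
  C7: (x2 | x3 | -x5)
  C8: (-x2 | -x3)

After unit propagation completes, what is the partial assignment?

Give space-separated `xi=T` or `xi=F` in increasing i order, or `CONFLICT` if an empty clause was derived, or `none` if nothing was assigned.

unit clause [-5] forces x5=F; simplify:
  satisfied 3 clause(s); 5 remain; assigned so far: [5]
unit clause [1] forces x1=T; simplify:
  drop -1 from [-1, -4] -> [-4]
  satisfied 2 clause(s); 3 remain; assigned so far: [1, 5]
unit clause [-4] forces x4=F; simplify:
  satisfied 2 clause(s); 1 remain; assigned so far: [1, 4, 5]

Answer: x1=T x4=F x5=F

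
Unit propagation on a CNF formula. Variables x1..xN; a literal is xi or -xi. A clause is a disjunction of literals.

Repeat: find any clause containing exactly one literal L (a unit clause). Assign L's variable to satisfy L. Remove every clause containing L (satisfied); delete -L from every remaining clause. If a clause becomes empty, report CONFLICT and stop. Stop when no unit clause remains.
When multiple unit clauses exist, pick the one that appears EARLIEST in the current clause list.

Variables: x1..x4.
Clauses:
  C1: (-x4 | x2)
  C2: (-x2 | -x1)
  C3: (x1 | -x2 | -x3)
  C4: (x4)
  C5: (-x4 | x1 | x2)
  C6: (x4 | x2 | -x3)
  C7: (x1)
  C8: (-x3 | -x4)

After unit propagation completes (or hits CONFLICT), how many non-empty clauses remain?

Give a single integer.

unit clause [4] forces x4=T; simplify:
  drop -4 from [-4, 2] -> [2]
  drop -4 from [-4, 1, 2] -> [1, 2]
  drop -4 from [-3, -4] -> [-3]
  satisfied 2 clause(s); 6 remain; assigned so far: [4]
unit clause [2] forces x2=T; simplify:
  drop -2 from [-2, -1] -> [-1]
  drop -2 from [1, -2, -3] -> [1, -3]
  satisfied 2 clause(s); 4 remain; assigned so far: [2, 4]
unit clause [-1] forces x1=F; simplify:
  drop 1 from [1, -3] -> [-3]
  drop 1 from [1] -> [] (empty!)
  satisfied 1 clause(s); 3 remain; assigned so far: [1, 2, 4]
CONFLICT (empty clause)

Answer: 2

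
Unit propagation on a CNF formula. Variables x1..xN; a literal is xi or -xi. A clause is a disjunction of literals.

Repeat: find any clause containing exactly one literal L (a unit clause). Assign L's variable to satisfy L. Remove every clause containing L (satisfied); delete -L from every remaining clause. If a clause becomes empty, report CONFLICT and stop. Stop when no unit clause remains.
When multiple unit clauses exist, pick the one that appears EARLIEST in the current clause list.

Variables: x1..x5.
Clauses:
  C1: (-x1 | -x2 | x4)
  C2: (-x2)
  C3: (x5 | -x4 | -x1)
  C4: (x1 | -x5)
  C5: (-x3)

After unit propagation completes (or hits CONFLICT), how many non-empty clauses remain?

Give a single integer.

unit clause [-2] forces x2=F; simplify:
  satisfied 2 clause(s); 3 remain; assigned so far: [2]
unit clause [-3] forces x3=F; simplify:
  satisfied 1 clause(s); 2 remain; assigned so far: [2, 3]

Answer: 2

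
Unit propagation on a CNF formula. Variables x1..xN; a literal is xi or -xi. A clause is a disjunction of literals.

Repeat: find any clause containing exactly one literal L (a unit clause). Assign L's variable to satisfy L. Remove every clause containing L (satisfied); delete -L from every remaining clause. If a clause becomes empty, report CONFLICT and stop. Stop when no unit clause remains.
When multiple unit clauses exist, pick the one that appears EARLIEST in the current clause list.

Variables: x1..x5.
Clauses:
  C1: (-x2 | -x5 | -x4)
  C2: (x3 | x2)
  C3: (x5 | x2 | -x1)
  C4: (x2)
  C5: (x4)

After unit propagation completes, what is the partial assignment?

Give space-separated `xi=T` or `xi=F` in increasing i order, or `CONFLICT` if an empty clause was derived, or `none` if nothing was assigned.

Answer: x2=T x4=T x5=F

Derivation:
unit clause [2] forces x2=T; simplify:
  drop -2 from [-2, -5, -4] -> [-5, -4]
  satisfied 3 clause(s); 2 remain; assigned so far: [2]
unit clause [4] forces x4=T; simplify:
  drop -4 from [-5, -4] -> [-5]
  satisfied 1 clause(s); 1 remain; assigned so far: [2, 4]
unit clause [-5] forces x5=F; simplify:
  satisfied 1 clause(s); 0 remain; assigned so far: [2, 4, 5]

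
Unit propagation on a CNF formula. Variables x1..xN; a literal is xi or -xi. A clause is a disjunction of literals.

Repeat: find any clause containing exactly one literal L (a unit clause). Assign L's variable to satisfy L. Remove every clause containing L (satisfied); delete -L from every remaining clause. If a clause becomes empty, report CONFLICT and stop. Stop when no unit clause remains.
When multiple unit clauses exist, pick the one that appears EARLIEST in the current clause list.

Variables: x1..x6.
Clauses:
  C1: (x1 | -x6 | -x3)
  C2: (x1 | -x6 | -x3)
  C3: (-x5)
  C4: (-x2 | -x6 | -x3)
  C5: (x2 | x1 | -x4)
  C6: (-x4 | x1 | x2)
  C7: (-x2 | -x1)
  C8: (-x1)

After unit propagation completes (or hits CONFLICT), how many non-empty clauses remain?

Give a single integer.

Answer: 5

Derivation:
unit clause [-5] forces x5=F; simplify:
  satisfied 1 clause(s); 7 remain; assigned so far: [5]
unit clause [-1] forces x1=F; simplify:
  drop 1 from [1, -6, -3] -> [-6, -3]
  drop 1 from [1, -6, -3] -> [-6, -3]
  drop 1 from [2, 1, -4] -> [2, -4]
  drop 1 from [-4, 1, 2] -> [-4, 2]
  satisfied 2 clause(s); 5 remain; assigned so far: [1, 5]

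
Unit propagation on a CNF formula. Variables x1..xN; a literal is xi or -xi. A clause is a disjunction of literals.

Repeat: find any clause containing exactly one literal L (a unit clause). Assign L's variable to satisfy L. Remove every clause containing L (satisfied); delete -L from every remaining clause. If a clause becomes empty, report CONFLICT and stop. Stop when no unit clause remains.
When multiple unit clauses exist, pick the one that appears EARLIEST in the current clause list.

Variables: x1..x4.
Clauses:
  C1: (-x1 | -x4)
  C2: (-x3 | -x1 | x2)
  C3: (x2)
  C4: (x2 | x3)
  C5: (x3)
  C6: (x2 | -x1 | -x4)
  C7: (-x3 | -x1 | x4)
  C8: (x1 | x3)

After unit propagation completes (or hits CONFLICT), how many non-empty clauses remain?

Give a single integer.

unit clause [2] forces x2=T; simplify:
  satisfied 4 clause(s); 4 remain; assigned so far: [2]
unit clause [3] forces x3=T; simplify:
  drop -3 from [-3, -1, 4] -> [-1, 4]
  satisfied 2 clause(s); 2 remain; assigned so far: [2, 3]

Answer: 2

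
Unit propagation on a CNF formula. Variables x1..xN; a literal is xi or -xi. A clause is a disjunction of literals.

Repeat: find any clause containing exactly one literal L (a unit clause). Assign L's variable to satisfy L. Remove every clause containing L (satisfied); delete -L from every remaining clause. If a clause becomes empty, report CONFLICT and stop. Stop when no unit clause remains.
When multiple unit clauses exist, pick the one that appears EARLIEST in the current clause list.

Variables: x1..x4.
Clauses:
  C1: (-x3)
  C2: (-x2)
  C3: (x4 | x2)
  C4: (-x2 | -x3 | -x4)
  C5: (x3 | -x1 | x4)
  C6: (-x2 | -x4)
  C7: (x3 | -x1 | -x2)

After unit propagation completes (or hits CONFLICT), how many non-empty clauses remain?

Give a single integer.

Answer: 0

Derivation:
unit clause [-3] forces x3=F; simplify:
  drop 3 from [3, -1, 4] -> [-1, 4]
  drop 3 from [3, -1, -2] -> [-1, -2]
  satisfied 2 clause(s); 5 remain; assigned so far: [3]
unit clause [-2] forces x2=F; simplify:
  drop 2 from [4, 2] -> [4]
  satisfied 3 clause(s); 2 remain; assigned so far: [2, 3]
unit clause [4] forces x4=T; simplify:
  satisfied 2 clause(s); 0 remain; assigned so far: [2, 3, 4]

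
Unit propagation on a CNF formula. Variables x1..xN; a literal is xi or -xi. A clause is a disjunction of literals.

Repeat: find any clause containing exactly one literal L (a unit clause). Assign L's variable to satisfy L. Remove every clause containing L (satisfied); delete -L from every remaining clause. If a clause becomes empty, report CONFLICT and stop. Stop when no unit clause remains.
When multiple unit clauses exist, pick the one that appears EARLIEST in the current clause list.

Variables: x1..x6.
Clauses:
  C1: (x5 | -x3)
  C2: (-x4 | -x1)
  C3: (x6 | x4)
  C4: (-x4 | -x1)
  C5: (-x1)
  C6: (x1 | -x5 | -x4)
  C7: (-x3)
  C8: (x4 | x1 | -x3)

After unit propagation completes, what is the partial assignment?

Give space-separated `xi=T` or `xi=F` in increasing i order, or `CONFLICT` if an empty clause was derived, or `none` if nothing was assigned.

unit clause [-1] forces x1=F; simplify:
  drop 1 from [1, -5, -4] -> [-5, -4]
  drop 1 from [4, 1, -3] -> [4, -3]
  satisfied 3 clause(s); 5 remain; assigned so far: [1]
unit clause [-3] forces x3=F; simplify:
  satisfied 3 clause(s); 2 remain; assigned so far: [1, 3]

Answer: x1=F x3=F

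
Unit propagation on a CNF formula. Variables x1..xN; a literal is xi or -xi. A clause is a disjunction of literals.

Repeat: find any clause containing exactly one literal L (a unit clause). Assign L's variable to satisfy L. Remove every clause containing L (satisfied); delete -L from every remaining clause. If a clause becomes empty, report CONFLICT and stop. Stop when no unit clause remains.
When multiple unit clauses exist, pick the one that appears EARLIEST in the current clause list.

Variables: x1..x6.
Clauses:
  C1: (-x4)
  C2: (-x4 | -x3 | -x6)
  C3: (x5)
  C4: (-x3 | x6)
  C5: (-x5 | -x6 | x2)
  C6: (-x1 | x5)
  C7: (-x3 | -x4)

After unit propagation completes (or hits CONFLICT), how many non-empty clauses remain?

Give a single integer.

unit clause [-4] forces x4=F; simplify:
  satisfied 3 clause(s); 4 remain; assigned so far: [4]
unit clause [5] forces x5=T; simplify:
  drop -5 from [-5, -6, 2] -> [-6, 2]
  satisfied 2 clause(s); 2 remain; assigned so far: [4, 5]

Answer: 2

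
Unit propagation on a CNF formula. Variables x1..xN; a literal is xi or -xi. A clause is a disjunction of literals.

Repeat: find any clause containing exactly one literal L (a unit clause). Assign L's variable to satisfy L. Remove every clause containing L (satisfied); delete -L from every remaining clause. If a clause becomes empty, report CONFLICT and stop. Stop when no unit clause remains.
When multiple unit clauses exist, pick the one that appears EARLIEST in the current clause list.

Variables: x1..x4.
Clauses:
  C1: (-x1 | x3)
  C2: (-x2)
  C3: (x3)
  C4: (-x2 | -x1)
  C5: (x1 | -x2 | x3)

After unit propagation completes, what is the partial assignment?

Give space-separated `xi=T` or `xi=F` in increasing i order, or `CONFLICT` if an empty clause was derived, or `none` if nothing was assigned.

unit clause [-2] forces x2=F; simplify:
  satisfied 3 clause(s); 2 remain; assigned so far: [2]
unit clause [3] forces x3=T; simplify:
  satisfied 2 clause(s); 0 remain; assigned so far: [2, 3]

Answer: x2=F x3=T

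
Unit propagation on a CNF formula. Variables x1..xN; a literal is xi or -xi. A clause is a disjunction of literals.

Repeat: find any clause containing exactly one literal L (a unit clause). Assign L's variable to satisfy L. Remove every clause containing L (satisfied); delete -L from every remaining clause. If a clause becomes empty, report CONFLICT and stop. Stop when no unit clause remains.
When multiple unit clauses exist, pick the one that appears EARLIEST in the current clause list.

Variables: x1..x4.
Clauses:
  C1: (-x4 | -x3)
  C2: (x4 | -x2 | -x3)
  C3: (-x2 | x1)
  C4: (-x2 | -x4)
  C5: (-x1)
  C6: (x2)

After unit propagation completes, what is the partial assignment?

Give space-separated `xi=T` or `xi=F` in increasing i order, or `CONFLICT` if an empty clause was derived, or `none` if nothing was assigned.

unit clause [-1] forces x1=F; simplify:
  drop 1 from [-2, 1] -> [-2]
  satisfied 1 clause(s); 5 remain; assigned so far: [1]
unit clause [-2] forces x2=F; simplify:
  drop 2 from [2] -> [] (empty!)
  satisfied 3 clause(s); 2 remain; assigned so far: [1, 2]
CONFLICT (empty clause)

Answer: CONFLICT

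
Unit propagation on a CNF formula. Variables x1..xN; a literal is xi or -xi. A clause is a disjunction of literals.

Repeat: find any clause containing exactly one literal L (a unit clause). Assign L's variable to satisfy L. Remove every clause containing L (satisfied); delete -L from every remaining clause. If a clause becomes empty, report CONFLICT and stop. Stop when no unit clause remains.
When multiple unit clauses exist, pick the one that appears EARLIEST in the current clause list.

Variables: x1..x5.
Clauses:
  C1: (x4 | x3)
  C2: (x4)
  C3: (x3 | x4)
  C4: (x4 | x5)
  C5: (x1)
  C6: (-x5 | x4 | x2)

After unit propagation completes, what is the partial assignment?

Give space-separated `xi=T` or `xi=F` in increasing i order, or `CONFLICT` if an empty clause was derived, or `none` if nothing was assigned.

Answer: x1=T x4=T

Derivation:
unit clause [4] forces x4=T; simplify:
  satisfied 5 clause(s); 1 remain; assigned so far: [4]
unit clause [1] forces x1=T; simplify:
  satisfied 1 clause(s); 0 remain; assigned so far: [1, 4]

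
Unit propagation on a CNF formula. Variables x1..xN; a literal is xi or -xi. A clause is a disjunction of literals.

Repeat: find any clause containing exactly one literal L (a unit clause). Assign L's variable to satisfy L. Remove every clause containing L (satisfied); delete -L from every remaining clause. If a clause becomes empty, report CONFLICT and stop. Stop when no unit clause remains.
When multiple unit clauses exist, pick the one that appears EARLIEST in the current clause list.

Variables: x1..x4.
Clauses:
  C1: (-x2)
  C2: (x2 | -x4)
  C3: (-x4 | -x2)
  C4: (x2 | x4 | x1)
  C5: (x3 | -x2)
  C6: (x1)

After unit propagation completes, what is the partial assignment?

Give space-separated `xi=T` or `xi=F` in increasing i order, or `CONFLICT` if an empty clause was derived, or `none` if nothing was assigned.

Answer: x1=T x2=F x4=F

Derivation:
unit clause [-2] forces x2=F; simplify:
  drop 2 from [2, -4] -> [-4]
  drop 2 from [2, 4, 1] -> [4, 1]
  satisfied 3 clause(s); 3 remain; assigned so far: [2]
unit clause [-4] forces x4=F; simplify:
  drop 4 from [4, 1] -> [1]
  satisfied 1 clause(s); 2 remain; assigned so far: [2, 4]
unit clause [1] forces x1=T; simplify:
  satisfied 2 clause(s); 0 remain; assigned so far: [1, 2, 4]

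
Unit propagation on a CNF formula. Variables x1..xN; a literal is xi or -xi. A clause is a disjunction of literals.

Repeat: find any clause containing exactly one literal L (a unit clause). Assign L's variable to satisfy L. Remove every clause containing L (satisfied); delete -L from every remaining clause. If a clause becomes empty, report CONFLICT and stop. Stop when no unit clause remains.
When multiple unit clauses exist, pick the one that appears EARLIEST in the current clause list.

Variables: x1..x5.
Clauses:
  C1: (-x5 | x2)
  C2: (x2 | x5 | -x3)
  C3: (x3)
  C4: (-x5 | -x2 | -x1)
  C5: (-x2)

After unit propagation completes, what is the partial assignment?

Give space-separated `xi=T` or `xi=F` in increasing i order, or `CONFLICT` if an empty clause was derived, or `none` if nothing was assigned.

Answer: CONFLICT

Derivation:
unit clause [3] forces x3=T; simplify:
  drop -3 from [2, 5, -3] -> [2, 5]
  satisfied 1 clause(s); 4 remain; assigned so far: [3]
unit clause [-2] forces x2=F; simplify:
  drop 2 from [-5, 2] -> [-5]
  drop 2 from [2, 5] -> [5]
  satisfied 2 clause(s); 2 remain; assigned so far: [2, 3]
unit clause [-5] forces x5=F; simplify:
  drop 5 from [5] -> [] (empty!)
  satisfied 1 clause(s); 1 remain; assigned so far: [2, 3, 5]
CONFLICT (empty clause)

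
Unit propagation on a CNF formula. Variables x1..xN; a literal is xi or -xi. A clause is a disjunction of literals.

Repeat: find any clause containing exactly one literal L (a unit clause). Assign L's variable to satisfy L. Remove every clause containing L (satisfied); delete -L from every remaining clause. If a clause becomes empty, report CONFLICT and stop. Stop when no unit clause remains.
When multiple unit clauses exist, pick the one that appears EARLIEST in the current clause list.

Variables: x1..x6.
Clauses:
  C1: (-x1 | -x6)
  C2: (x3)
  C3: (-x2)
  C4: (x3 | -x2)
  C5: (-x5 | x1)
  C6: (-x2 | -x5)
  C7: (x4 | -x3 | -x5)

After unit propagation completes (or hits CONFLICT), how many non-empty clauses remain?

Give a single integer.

unit clause [3] forces x3=T; simplify:
  drop -3 from [4, -3, -5] -> [4, -5]
  satisfied 2 clause(s); 5 remain; assigned so far: [3]
unit clause [-2] forces x2=F; simplify:
  satisfied 2 clause(s); 3 remain; assigned so far: [2, 3]

Answer: 3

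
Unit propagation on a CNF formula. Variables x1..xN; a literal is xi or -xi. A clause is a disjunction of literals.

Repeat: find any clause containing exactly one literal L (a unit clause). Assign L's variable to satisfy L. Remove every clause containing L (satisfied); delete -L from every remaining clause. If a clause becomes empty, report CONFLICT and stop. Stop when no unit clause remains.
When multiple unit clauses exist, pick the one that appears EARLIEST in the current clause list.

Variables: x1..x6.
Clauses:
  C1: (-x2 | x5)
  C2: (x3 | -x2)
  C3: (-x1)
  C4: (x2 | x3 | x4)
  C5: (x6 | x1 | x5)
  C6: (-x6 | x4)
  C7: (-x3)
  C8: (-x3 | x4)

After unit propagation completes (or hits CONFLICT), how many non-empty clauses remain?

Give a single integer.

unit clause [-1] forces x1=F; simplify:
  drop 1 from [6, 1, 5] -> [6, 5]
  satisfied 1 clause(s); 7 remain; assigned so far: [1]
unit clause [-3] forces x3=F; simplify:
  drop 3 from [3, -2] -> [-2]
  drop 3 from [2, 3, 4] -> [2, 4]
  satisfied 2 clause(s); 5 remain; assigned so far: [1, 3]
unit clause [-2] forces x2=F; simplify:
  drop 2 from [2, 4] -> [4]
  satisfied 2 clause(s); 3 remain; assigned so far: [1, 2, 3]
unit clause [4] forces x4=T; simplify:
  satisfied 2 clause(s); 1 remain; assigned so far: [1, 2, 3, 4]

Answer: 1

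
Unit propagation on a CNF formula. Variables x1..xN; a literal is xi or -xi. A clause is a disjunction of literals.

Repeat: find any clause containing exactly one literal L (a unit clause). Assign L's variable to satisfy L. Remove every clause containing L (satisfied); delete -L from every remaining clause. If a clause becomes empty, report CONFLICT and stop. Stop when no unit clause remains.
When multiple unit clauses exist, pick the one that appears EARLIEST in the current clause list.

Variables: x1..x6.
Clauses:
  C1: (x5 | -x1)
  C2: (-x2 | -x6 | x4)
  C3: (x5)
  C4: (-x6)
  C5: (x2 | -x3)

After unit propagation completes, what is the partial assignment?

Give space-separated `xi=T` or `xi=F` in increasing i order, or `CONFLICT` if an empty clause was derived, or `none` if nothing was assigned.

Answer: x5=T x6=F

Derivation:
unit clause [5] forces x5=T; simplify:
  satisfied 2 clause(s); 3 remain; assigned so far: [5]
unit clause [-6] forces x6=F; simplify:
  satisfied 2 clause(s); 1 remain; assigned so far: [5, 6]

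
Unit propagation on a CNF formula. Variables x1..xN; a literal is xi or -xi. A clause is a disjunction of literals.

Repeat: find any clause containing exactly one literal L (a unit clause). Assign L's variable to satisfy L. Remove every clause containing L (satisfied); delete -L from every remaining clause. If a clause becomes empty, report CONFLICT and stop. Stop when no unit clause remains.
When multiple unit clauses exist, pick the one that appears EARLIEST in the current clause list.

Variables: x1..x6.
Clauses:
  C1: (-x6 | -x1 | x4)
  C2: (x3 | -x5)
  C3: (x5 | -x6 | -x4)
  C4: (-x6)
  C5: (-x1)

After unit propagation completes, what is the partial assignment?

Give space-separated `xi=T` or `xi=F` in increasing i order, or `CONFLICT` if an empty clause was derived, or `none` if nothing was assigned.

unit clause [-6] forces x6=F; simplify:
  satisfied 3 clause(s); 2 remain; assigned so far: [6]
unit clause [-1] forces x1=F; simplify:
  satisfied 1 clause(s); 1 remain; assigned so far: [1, 6]

Answer: x1=F x6=F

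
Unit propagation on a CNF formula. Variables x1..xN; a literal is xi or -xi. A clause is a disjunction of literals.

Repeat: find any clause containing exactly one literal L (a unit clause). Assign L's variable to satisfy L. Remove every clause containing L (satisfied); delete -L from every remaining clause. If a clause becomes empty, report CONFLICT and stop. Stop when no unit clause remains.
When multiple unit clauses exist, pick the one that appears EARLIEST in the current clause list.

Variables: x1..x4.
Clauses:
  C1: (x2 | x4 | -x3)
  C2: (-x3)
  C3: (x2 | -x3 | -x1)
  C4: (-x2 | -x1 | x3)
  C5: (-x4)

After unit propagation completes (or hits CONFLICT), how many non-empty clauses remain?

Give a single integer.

Answer: 1

Derivation:
unit clause [-3] forces x3=F; simplify:
  drop 3 from [-2, -1, 3] -> [-2, -1]
  satisfied 3 clause(s); 2 remain; assigned so far: [3]
unit clause [-4] forces x4=F; simplify:
  satisfied 1 clause(s); 1 remain; assigned so far: [3, 4]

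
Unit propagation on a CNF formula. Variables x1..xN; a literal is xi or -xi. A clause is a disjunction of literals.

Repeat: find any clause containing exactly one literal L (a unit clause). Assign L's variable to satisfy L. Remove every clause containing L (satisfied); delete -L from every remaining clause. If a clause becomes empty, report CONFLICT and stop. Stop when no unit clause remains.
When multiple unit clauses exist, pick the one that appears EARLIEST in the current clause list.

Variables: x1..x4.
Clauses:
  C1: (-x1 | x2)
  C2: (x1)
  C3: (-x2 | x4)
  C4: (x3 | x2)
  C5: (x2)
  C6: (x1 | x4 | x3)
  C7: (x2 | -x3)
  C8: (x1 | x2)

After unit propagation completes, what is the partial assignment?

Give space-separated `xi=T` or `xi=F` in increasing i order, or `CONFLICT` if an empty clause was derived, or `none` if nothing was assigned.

Answer: x1=T x2=T x4=T

Derivation:
unit clause [1] forces x1=T; simplify:
  drop -1 from [-1, 2] -> [2]
  satisfied 3 clause(s); 5 remain; assigned so far: [1]
unit clause [2] forces x2=T; simplify:
  drop -2 from [-2, 4] -> [4]
  satisfied 4 clause(s); 1 remain; assigned so far: [1, 2]
unit clause [4] forces x4=T; simplify:
  satisfied 1 clause(s); 0 remain; assigned so far: [1, 2, 4]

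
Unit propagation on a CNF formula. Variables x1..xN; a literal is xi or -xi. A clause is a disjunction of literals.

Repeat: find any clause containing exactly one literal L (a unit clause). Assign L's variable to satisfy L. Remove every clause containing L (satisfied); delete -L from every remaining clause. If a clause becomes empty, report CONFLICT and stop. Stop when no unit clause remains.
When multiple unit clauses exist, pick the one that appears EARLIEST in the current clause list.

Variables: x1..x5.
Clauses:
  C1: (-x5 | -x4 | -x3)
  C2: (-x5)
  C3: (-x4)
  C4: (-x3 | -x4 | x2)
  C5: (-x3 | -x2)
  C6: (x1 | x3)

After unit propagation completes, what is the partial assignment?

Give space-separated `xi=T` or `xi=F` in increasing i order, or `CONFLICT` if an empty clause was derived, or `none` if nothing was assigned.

unit clause [-5] forces x5=F; simplify:
  satisfied 2 clause(s); 4 remain; assigned so far: [5]
unit clause [-4] forces x4=F; simplify:
  satisfied 2 clause(s); 2 remain; assigned so far: [4, 5]

Answer: x4=F x5=F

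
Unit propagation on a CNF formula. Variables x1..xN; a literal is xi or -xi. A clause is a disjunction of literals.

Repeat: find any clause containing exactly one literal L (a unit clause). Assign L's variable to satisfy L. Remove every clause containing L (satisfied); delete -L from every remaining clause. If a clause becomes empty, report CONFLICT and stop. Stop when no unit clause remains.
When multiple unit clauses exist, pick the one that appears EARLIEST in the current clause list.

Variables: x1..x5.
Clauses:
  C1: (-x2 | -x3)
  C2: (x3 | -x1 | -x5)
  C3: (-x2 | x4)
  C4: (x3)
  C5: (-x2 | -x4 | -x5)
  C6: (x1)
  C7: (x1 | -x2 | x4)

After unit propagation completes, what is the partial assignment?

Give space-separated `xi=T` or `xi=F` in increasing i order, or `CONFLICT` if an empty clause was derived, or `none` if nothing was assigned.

unit clause [3] forces x3=T; simplify:
  drop -3 from [-2, -3] -> [-2]
  satisfied 2 clause(s); 5 remain; assigned so far: [3]
unit clause [-2] forces x2=F; simplify:
  satisfied 4 clause(s); 1 remain; assigned so far: [2, 3]
unit clause [1] forces x1=T; simplify:
  satisfied 1 clause(s); 0 remain; assigned so far: [1, 2, 3]

Answer: x1=T x2=F x3=T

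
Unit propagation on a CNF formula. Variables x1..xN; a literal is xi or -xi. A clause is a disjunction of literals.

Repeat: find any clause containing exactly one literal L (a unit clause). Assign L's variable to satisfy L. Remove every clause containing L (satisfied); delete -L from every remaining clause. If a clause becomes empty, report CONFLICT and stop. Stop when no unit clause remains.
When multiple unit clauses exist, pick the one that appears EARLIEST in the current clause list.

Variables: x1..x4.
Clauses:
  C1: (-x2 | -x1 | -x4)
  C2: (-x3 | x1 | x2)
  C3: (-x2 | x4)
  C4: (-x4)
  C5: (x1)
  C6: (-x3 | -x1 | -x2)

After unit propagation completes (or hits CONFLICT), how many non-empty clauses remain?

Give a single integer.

unit clause [-4] forces x4=F; simplify:
  drop 4 from [-2, 4] -> [-2]
  satisfied 2 clause(s); 4 remain; assigned so far: [4]
unit clause [-2] forces x2=F; simplify:
  drop 2 from [-3, 1, 2] -> [-3, 1]
  satisfied 2 clause(s); 2 remain; assigned so far: [2, 4]
unit clause [1] forces x1=T; simplify:
  satisfied 2 clause(s); 0 remain; assigned so far: [1, 2, 4]

Answer: 0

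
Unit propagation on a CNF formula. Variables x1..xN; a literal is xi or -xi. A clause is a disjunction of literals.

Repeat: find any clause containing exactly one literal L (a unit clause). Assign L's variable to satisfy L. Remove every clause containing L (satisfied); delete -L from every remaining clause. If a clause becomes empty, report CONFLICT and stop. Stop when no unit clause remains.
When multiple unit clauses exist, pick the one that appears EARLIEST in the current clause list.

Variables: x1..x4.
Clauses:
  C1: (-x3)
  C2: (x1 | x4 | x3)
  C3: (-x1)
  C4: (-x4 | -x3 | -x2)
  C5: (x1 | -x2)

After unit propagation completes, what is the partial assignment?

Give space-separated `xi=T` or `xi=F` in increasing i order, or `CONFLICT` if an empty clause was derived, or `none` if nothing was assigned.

unit clause [-3] forces x3=F; simplify:
  drop 3 from [1, 4, 3] -> [1, 4]
  satisfied 2 clause(s); 3 remain; assigned so far: [3]
unit clause [-1] forces x1=F; simplify:
  drop 1 from [1, 4] -> [4]
  drop 1 from [1, -2] -> [-2]
  satisfied 1 clause(s); 2 remain; assigned so far: [1, 3]
unit clause [4] forces x4=T; simplify:
  satisfied 1 clause(s); 1 remain; assigned so far: [1, 3, 4]
unit clause [-2] forces x2=F; simplify:
  satisfied 1 clause(s); 0 remain; assigned so far: [1, 2, 3, 4]

Answer: x1=F x2=F x3=F x4=T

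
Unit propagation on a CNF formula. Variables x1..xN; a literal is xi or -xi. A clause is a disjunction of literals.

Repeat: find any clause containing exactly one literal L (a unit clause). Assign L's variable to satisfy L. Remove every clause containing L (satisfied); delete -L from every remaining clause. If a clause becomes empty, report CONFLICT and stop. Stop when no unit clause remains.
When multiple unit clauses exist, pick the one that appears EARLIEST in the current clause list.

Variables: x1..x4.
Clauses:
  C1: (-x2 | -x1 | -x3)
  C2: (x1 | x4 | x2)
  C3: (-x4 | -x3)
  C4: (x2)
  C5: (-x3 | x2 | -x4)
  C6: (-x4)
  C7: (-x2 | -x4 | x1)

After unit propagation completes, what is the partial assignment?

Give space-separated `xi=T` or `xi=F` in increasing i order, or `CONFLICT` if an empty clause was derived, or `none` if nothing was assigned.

unit clause [2] forces x2=T; simplify:
  drop -2 from [-2, -1, -3] -> [-1, -3]
  drop -2 from [-2, -4, 1] -> [-4, 1]
  satisfied 3 clause(s); 4 remain; assigned so far: [2]
unit clause [-4] forces x4=F; simplify:
  satisfied 3 clause(s); 1 remain; assigned so far: [2, 4]

Answer: x2=T x4=F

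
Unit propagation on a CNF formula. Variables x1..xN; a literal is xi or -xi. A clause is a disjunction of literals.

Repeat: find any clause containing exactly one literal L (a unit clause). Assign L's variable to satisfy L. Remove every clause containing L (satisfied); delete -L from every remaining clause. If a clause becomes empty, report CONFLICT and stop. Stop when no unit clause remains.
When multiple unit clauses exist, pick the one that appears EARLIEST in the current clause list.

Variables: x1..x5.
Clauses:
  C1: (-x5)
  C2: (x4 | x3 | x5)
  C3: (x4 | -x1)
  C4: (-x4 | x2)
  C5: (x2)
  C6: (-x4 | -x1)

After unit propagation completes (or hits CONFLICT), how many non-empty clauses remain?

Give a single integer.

Answer: 3

Derivation:
unit clause [-5] forces x5=F; simplify:
  drop 5 from [4, 3, 5] -> [4, 3]
  satisfied 1 clause(s); 5 remain; assigned so far: [5]
unit clause [2] forces x2=T; simplify:
  satisfied 2 clause(s); 3 remain; assigned so far: [2, 5]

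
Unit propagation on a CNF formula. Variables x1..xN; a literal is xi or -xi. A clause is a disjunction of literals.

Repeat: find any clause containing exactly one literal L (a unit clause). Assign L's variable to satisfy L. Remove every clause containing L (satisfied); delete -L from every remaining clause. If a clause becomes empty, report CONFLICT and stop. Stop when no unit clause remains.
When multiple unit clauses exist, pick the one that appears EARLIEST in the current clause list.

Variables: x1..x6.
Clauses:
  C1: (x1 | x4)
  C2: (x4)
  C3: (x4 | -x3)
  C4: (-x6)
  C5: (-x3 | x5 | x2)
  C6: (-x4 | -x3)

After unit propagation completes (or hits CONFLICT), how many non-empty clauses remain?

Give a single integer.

unit clause [4] forces x4=T; simplify:
  drop -4 from [-4, -3] -> [-3]
  satisfied 3 clause(s); 3 remain; assigned so far: [4]
unit clause [-6] forces x6=F; simplify:
  satisfied 1 clause(s); 2 remain; assigned so far: [4, 6]
unit clause [-3] forces x3=F; simplify:
  satisfied 2 clause(s); 0 remain; assigned so far: [3, 4, 6]

Answer: 0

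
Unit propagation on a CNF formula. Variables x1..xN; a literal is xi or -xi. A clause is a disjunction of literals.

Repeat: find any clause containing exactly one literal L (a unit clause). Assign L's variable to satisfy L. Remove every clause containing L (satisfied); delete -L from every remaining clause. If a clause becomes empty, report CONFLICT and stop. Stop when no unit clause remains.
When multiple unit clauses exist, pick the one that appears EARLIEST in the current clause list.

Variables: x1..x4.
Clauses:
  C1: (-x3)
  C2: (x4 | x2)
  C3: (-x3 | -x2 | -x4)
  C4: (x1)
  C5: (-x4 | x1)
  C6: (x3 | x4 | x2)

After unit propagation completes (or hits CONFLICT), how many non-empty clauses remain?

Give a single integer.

Answer: 2

Derivation:
unit clause [-3] forces x3=F; simplify:
  drop 3 from [3, 4, 2] -> [4, 2]
  satisfied 2 clause(s); 4 remain; assigned so far: [3]
unit clause [1] forces x1=T; simplify:
  satisfied 2 clause(s); 2 remain; assigned so far: [1, 3]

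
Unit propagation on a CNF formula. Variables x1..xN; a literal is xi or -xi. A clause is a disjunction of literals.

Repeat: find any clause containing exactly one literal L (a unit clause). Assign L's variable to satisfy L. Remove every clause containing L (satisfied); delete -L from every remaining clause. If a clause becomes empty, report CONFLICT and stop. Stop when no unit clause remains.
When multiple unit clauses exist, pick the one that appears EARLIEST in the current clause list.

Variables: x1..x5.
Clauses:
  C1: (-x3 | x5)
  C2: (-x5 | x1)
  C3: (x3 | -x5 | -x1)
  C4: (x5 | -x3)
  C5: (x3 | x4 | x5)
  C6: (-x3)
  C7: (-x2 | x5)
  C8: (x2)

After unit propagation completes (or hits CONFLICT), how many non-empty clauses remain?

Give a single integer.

Answer: 0

Derivation:
unit clause [-3] forces x3=F; simplify:
  drop 3 from [3, -5, -1] -> [-5, -1]
  drop 3 from [3, 4, 5] -> [4, 5]
  satisfied 3 clause(s); 5 remain; assigned so far: [3]
unit clause [2] forces x2=T; simplify:
  drop -2 from [-2, 5] -> [5]
  satisfied 1 clause(s); 4 remain; assigned so far: [2, 3]
unit clause [5] forces x5=T; simplify:
  drop -5 from [-5, 1] -> [1]
  drop -5 from [-5, -1] -> [-1]
  satisfied 2 clause(s); 2 remain; assigned so far: [2, 3, 5]
unit clause [1] forces x1=T; simplify:
  drop -1 from [-1] -> [] (empty!)
  satisfied 1 clause(s); 1 remain; assigned so far: [1, 2, 3, 5]
CONFLICT (empty clause)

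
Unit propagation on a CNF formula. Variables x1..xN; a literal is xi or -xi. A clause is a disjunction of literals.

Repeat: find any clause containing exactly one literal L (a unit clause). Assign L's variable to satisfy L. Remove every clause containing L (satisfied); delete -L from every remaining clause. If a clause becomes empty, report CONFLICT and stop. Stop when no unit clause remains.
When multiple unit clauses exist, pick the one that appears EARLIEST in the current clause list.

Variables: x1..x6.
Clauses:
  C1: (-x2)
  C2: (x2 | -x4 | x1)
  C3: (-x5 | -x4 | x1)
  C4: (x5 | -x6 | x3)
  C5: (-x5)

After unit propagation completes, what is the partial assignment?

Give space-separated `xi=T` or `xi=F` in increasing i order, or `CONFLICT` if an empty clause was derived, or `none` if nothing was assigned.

Answer: x2=F x5=F

Derivation:
unit clause [-2] forces x2=F; simplify:
  drop 2 from [2, -4, 1] -> [-4, 1]
  satisfied 1 clause(s); 4 remain; assigned so far: [2]
unit clause [-5] forces x5=F; simplify:
  drop 5 from [5, -6, 3] -> [-6, 3]
  satisfied 2 clause(s); 2 remain; assigned so far: [2, 5]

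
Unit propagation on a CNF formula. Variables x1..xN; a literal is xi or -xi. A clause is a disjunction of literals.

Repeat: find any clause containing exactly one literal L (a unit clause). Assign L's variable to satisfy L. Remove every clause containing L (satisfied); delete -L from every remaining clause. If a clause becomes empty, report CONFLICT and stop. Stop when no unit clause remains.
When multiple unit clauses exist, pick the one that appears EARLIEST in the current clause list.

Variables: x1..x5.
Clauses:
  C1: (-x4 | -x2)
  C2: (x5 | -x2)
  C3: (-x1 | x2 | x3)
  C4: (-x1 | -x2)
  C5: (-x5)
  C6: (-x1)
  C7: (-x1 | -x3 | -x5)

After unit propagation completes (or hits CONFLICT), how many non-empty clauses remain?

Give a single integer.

unit clause [-5] forces x5=F; simplify:
  drop 5 from [5, -2] -> [-2]
  satisfied 2 clause(s); 5 remain; assigned so far: [5]
unit clause [-2] forces x2=F; simplify:
  drop 2 from [-1, 2, 3] -> [-1, 3]
  satisfied 3 clause(s); 2 remain; assigned so far: [2, 5]
unit clause [-1] forces x1=F; simplify:
  satisfied 2 clause(s); 0 remain; assigned so far: [1, 2, 5]

Answer: 0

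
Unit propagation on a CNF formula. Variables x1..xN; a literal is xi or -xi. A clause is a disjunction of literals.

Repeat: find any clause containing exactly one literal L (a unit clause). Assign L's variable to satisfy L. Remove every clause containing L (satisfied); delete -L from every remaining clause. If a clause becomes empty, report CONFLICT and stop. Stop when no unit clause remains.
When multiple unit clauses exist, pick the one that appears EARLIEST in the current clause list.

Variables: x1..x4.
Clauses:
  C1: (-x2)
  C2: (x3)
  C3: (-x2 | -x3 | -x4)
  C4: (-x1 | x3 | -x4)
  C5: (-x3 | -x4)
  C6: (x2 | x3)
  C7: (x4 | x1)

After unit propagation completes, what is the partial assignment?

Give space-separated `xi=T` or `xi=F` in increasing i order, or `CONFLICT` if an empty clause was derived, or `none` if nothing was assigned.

unit clause [-2] forces x2=F; simplify:
  drop 2 from [2, 3] -> [3]
  satisfied 2 clause(s); 5 remain; assigned so far: [2]
unit clause [3] forces x3=T; simplify:
  drop -3 from [-3, -4] -> [-4]
  satisfied 3 clause(s); 2 remain; assigned so far: [2, 3]
unit clause [-4] forces x4=F; simplify:
  drop 4 from [4, 1] -> [1]
  satisfied 1 clause(s); 1 remain; assigned so far: [2, 3, 4]
unit clause [1] forces x1=T; simplify:
  satisfied 1 clause(s); 0 remain; assigned so far: [1, 2, 3, 4]

Answer: x1=T x2=F x3=T x4=F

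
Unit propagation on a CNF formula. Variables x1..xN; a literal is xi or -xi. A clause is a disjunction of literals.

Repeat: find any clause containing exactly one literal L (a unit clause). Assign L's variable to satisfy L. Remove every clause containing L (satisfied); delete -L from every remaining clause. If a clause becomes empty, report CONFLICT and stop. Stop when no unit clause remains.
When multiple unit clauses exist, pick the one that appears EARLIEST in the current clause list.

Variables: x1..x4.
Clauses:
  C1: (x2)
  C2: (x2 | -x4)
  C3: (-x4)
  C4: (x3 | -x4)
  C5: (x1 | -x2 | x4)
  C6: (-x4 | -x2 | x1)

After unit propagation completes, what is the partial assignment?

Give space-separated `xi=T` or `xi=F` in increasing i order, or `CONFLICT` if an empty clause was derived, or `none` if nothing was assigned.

Answer: x1=T x2=T x4=F

Derivation:
unit clause [2] forces x2=T; simplify:
  drop -2 from [1, -2, 4] -> [1, 4]
  drop -2 from [-4, -2, 1] -> [-4, 1]
  satisfied 2 clause(s); 4 remain; assigned so far: [2]
unit clause [-4] forces x4=F; simplify:
  drop 4 from [1, 4] -> [1]
  satisfied 3 clause(s); 1 remain; assigned so far: [2, 4]
unit clause [1] forces x1=T; simplify:
  satisfied 1 clause(s); 0 remain; assigned so far: [1, 2, 4]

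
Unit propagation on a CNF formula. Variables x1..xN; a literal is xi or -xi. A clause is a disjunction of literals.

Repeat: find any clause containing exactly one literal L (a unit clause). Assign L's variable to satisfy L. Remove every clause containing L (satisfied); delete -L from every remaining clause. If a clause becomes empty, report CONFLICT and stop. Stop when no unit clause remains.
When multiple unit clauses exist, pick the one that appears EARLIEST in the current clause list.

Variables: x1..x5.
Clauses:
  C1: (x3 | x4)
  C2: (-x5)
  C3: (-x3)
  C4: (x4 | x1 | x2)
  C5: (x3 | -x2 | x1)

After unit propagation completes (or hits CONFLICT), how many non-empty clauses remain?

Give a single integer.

Answer: 1

Derivation:
unit clause [-5] forces x5=F; simplify:
  satisfied 1 clause(s); 4 remain; assigned so far: [5]
unit clause [-3] forces x3=F; simplify:
  drop 3 from [3, 4] -> [4]
  drop 3 from [3, -2, 1] -> [-2, 1]
  satisfied 1 clause(s); 3 remain; assigned so far: [3, 5]
unit clause [4] forces x4=T; simplify:
  satisfied 2 clause(s); 1 remain; assigned so far: [3, 4, 5]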